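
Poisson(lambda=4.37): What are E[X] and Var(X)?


E[X] = Var(X) = lambda = 4.37

4.37, 4.37


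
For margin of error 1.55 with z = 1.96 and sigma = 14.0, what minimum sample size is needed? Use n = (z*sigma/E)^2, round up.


z*sigma/E = 1.96 * 14.0 / 1.55 = 2744/155 ≈ 17.703226
(z*sigma/E)^2 ≈ 313.404204
round up: n = 314

314


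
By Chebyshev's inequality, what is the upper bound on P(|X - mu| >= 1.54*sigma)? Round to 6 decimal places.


P <= 1/k^2
k^2 = 1.54^2 = 2.3716
1/k^2 = 1 / 2.3716 = 2500/5929 ≈ 0.42165627

0.421656


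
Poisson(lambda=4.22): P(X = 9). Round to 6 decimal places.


P = e^(-lam) * lam^k / k!
e^(-4.22) ≈ 0.01469864
lam^k = 4.22^9 ≈ 424435.849185
k! = 9! = 362880
P = 0.01469864 * 424435.849185 / 362880 ≈ 0.017192

0.017192


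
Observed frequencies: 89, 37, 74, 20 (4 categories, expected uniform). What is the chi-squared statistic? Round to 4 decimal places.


chi2 = sum((O-E)^2/E), E = total/4
total = 220, E = 220/4 = 55
(89 - 55)^2 / 55 = 1156 / 55 = 1156/55 ≈ 21.018182
(37 - 55)^2 / 55 = 324 / 55 = 324/55 ≈ 5.890909
(74 - 55)^2 / 55 = 361 / 55 = 361/55 ≈ 6.563636
(20 - 55)^2 / 55 = 1225 / 55 = 245/11 ≈ 22.272727
chi2 = 3066/55 ≈ 55.745455

55.7455


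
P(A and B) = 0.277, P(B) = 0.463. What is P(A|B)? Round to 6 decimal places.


P(A|B) = P(A and B) / P(B) = 0.277 / 0.463 = 277/463 ≈ 0.59827214

0.598272


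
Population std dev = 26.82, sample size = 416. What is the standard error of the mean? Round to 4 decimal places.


SE = sigma / sqrt(n)
sqrt(416) ≈ 20.396078
SE = 26.82 / 20.396078 ≈ 1.314959

1.3150


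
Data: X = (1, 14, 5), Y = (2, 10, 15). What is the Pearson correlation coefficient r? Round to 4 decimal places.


r = sum((xi-xbar)(yi-ybar)) / sqrt(sum((xi-xbar)^2) * sum((yi-ybar)^2))
n = 3, xbar = 20/3 ≈ 6.666667, ybar = 27/3 = 9
Sxy = sum((xi-xbar)(yi-ybar)) = 37
Sxx = sum((xi-xbar)^2) = 266/3 ≈ 88.666667
Syy = sum((yi-ybar)^2) = 86
sqrt(Sxx*Syy) ≈ 87.323155
r = Sxy / sqrt(Sxx*Syy) = 37 / 87.323155 ≈ 0.423714

0.4237


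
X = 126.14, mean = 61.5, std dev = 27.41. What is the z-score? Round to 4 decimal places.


z = (X - mu) / sigma
X - mu = 126.14 - 61.5 = 64.64
z = 64.64 / 27.41 = 6464/2741 ≈ 2.358263

2.3583


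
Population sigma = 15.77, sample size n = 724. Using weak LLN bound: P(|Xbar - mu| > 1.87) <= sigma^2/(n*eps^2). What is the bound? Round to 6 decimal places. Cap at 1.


bound = min(1, sigma^2/(n*eps^2))
sigma^2 = 15.77^2 = 248.6929
n*eps^2 = 724 * 1.87^2 = 724 * 3.4969 = 2531.7556
sigma^2/(n*eps^2) = 248.6929 / 2531.7556 ≈ 0.09822943

0.098229


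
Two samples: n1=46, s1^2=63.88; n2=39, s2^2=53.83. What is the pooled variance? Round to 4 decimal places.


sp^2 = ((n1-1)*s1^2 + (n2-1)*s2^2)/(n1+n2-2)
(n1-1)*s1^2 = 45 * 63.88 = 2874.6
(n2-1)*s2^2 = 38 * 53.83 = 2045.54
numerator = 2874.6 + 2045.54 = 4920.14
n1+n2-2 = 83
sp^2 = 4920.14 / 83 = 246007/4150 ≈ 59.278795

59.2788


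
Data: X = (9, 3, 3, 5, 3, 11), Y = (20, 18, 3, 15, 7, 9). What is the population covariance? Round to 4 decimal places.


Cov = (1/n)*sum((xi-xbar)(yi-ybar))
n = 6, xbar = 34/6 = 17/3 ≈ 5.666667, ybar = 72/6 = 12
sum((xi-xbar)(yi-ybar)) = 30
Cov = 30 / 6 = 5

5.0000


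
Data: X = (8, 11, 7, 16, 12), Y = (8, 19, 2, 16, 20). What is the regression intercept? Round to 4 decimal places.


a = ybar - b*xbar, where b = sum((xi-xbar)(yi-ybar)) / sum((xi-xbar)^2)
n = 5, xbar = 54/5 = 10.8, ybar = 65/5 = 13
Sxy = sum((xi-xbar)(yi-ybar)) = 81
Sxx = sum((xi-xbar)^2) = 50.8
b = Sxy / Sxx = 405/254 ≈ 1.594488
a = 13 - 1.594488 * 10.8 = -536/127 ≈ -4.220472

-4.2205


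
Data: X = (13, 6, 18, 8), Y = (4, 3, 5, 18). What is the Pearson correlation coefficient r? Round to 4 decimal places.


r = sum((xi-xbar)(yi-ybar)) / sqrt(sum((xi-xbar)^2) * sum((yi-ybar)^2))
n = 4, xbar = 45/4 = 11.25, ybar = 30/4 = 7.5
Sxy = sum((xi-xbar)(yi-ybar)) = -33.5
Sxx = sum((xi-xbar)^2) = 86.75
Syy = sum((yi-ybar)^2) = 149
sqrt(Sxx*Syy) ≈ 113.691468
r = Sxy / sqrt(Sxx*Syy) = -33.5 / 113.691468 ≈ -0.294657

-0.2947


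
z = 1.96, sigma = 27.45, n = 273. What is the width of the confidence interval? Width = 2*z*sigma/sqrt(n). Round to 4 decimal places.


width = 2*z*sigma/sqrt(n)
2*z*sigma = 2 * 1.96 * 27.45 = 107.604
sqrt(273) ≈ 16.522712
width = 107.604 / 16.522712 ≈ 6.512490

6.5125


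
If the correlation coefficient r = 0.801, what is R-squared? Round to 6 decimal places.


R^2 = r^2 = (0.801)^2 = 0.641601

0.641601


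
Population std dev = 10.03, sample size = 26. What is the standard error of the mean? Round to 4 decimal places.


SE = sigma / sqrt(n)
sqrt(26) ≈ 5.099020
SE = 10.03 / 5.099020 ≈ 1.967045

1.9670


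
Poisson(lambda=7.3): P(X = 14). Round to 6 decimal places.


P = e^(-lam) * lam^k / k!
e^(-7.3) ≈ 0.0006755388
lam^k = 7.3^14 ≈ 1220450140397.465887
k! = 14! = 87178291200
P = 0.0006755388 * 1220450140397.465887 / 87178291200 ≈ 0.009457

0.009457


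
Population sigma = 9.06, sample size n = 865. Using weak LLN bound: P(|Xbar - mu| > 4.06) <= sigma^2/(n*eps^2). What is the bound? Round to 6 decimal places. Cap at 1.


bound = min(1, sigma^2/(n*eps^2))
sigma^2 = 9.06^2 = 82.0836
n*eps^2 = 865 * 4.06^2 = 865 * 16.4836 = 14258.314
sigma^2/(n*eps^2) = 82.0836 / 14258.314 ≈ 0.00575689

0.005757


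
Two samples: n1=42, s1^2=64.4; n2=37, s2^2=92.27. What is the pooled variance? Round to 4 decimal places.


sp^2 = ((n1-1)*s1^2 + (n2-1)*s2^2)/(n1+n2-2)
(n1-1)*s1^2 = 41 * 64.4 = 2640.4
(n2-1)*s2^2 = 36 * 92.27 = 3321.72
numerator = 2640.4 + 3321.72 = 5962.12
n1+n2-2 = 77
sp^2 = 5962.12 / 77 = 149053/1925 ≈ 77.430130

77.4301


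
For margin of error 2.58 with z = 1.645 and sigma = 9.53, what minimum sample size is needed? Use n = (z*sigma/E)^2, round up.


z*sigma/E = 1.645 * 9.53 / 2.58 ≈ 6.076298
(z*sigma/E)^2 ≈ 36.921403
round up: n = 37

37


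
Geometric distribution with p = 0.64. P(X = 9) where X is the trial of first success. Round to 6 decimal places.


P = (1-p)^(k-1) * p
(1-p)^(k-1) = 0.36^8 ≈ 0.0002821110
P = 0.0002821110 * 0.64 ≈ 0.0001805510

0.000181


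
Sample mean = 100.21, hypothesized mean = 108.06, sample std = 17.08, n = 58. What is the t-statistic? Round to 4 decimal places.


t = (xbar - mu0) / (s/sqrt(n))
xbar - mu0 = 100.21 - 108.06 = -7.85
sqrt(58) ≈ 7.61577311
s/sqrt(n) = 17.08 / 7.61577311 ≈ 2.24271387
t = -7.85 / 2.24271387 ≈ -3.500224

-3.5002


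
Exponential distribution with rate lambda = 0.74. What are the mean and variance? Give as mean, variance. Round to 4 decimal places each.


mean = 1/lam, var = 1/lam^2
mean = 1 / 0.74 = 50/37 ≈ 1.351351
lam^2 = 0.74^2 = 0.5476
var = 1 / 0.5476 = 2500/1369 ≈ 1.826150

1.3514, 1.8262


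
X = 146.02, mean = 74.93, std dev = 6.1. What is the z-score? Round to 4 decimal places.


z = (X - mu) / sigma
X - mu = 146.02 - 74.93 = 71.09
z = 71.09 / 6.1 = 7109/610 ≈ 11.654098

11.6541


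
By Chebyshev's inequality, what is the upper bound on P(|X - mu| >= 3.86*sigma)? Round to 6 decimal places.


P <= 1/k^2
k^2 = 3.86^2 = 14.8996
1/k^2 = 1 / 14.8996 ≈ 0.06711590

0.067116


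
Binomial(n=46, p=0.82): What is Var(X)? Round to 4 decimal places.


Var = n*p*(1-p) = 46 * 0.82 * 0.18 = 6.7896

6.7896


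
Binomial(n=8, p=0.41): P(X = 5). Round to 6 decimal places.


P = C(n,k) * p^k * (1-p)^(n-k)
C(8,5) = 56
p^k = 0.41^5 ≈ 0.01158562
(1-p)^(n-k) = 0.59^3 = 0.205379
P = 56 * 0.01158562 * 0.205379 ≈ 0.133249

0.133249


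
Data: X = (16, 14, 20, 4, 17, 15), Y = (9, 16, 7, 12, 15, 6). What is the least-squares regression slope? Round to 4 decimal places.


b = sum((xi-xbar)(yi-ybar)) / sum((xi-xbar)^2)
n = 6, xbar = 86/6 = 43/3 ≈ 14.333333, ybar = 65/6 ≈ 10.833333
Sxy = sum((xi-xbar)(yi-ybar)) = -92/3 ≈ -30.666667
Sxx = sum((xi-xbar)^2) = 448/3 ≈ 149.333333
b = Sxy / Sxx = -23/112 ≈ -0.205357

-0.2054


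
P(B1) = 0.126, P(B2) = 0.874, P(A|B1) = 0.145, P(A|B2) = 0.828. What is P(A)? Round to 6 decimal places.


P(A) = P(A|B1)*P(B1) + P(A|B2)*P(B2)
P(A|B1)*P(B1) = 0.145 * 0.126 = 0.01827
P(A|B2)*P(B2) = 0.828 * 0.874 = 0.723672
P(A) = 0.01827 + 0.723672 = 0.741942

0.741942


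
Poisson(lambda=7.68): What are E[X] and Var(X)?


E[X] = Var(X) = lambda = 7.68

7.68, 7.68


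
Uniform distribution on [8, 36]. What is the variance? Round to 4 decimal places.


Var = (b-a)^2 / 12
(b-a)^2 = (36 - 8)^2 = 784
Var = 784/12 ≈ 65.333333

65.3333


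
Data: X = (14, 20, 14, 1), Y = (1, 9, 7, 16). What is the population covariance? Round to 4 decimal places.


Cov = (1/n)*sum((xi-xbar)(yi-ybar))
n = 4, xbar = 49/4 = 12.25, ybar = 33/4 = 8.25
sum((xi-xbar)(yi-ybar)) = -96.25
Cov = -96.25 / 4 = -24.0625

-24.0625


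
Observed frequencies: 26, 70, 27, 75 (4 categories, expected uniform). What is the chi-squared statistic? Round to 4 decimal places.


chi2 = sum((O-E)^2/E), E = total/4
total = 198, E = 198/4 = 49.5
(26 - 49.5)^2 / 49.5 = 552.25 / 49.5 = 2209/198 ≈ 11.156566
(70 - 49.5)^2 / 49.5 = 420.25 / 49.5 = 1681/198 ≈ 8.489899
(27 - 49.5)^2 / 49.5 = 506.25 / 49.5 = 225/22 ≈ 10.227273
(75 - 49.5)^2 / 49.5 = 650.25 / 49.5 = 289/22 ≈ 13.136364
chi2 = 4258/99 ≈ 43.010101

43.0101


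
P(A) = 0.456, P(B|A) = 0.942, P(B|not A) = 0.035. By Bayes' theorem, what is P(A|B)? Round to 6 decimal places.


P(A|B) = P(B|A)*P(A) / P(B), P(B) = P(B|A)*P(A) + P(B|not A)*P(not A)
P(B|A)*P(A) = 0.942 * 0.456 = 0.429552
P(B|not A)*P(not A) = 0.035 * 0.544 = 0.01904
P(B) = 0.429552 + 0.01904 = 0.448592
P(A|B) = 0.429552 / 0.448592 ≈ 0.95755609

0.957556


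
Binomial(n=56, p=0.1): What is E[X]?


E[X] = n*p = 56 * 0.1 = 5.6

5.6


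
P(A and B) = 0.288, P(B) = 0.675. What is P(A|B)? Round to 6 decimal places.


P(A|B) = P(A and B) / P(B) = 0.288 / 0.675 = 32/75 ≈ 0.42666667

0.426667


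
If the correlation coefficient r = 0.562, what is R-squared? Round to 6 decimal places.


R^2 = r^2 = (0.562)^2 = 0.315844

0.315844


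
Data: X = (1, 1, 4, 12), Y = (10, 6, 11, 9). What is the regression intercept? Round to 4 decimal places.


a = ybar - b*xbar, where b = sum((xi-xbar)(yi-ybar)) / sum((xi-xbar)^2)
n = 4, xbar = 18/4 = 4.5, ybar = 36/4 = 9
Sxy = sum((xi-xbar)(yi-ybar)) = 6
Sxx = sum((xi-xbar)^2) = 81
b = Sxy / Sxx = 2/27 ≈ 0.074074
a = 9 - 0.074074 * 4.5 = 26/3 ≈ 8.666667

8.6667


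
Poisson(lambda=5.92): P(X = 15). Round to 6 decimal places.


P = e^(-lam) * lam^k / k!
e^(-5.92) ≈ 0.002685200
lam^k = 5.92^15 ≈ 384437372952.544763
k! = 15! = 1307674368000
P = 0.002685200 * 384437372952.544763 / 1307674368000 ≈ 0.000789

0.000789


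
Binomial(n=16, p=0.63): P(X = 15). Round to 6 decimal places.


P = C(n,k) * p^k * (1-p)^(n-k)
C(16,15) = 16
p^k = 0.63^15 ≈ 0.0009774808
(1-p)^(n-k) = 0.37^1 = 0.37
P = 16 * 0.0009774808 * 0.37 ≈ 0.005787

0.005787


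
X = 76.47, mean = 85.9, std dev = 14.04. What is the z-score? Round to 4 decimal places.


z = (X - mu) / sigma
X - mu = 76.47 - 85.9 = -9.43
z = -9.43 / 14.04 = -943/1404 ≈ -0.671652

-0.6717


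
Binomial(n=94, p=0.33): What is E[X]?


E[X] = n*p = 94 * 0.33 = 31.02

31.02


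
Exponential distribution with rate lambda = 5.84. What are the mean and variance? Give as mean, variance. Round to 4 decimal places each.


mean = 1/lam, var = 1/lam^2
mean = 1 / 5.84 = 25/146 ≈ 0.171233
lam^2 = 5.84^2 = 34.1056
var = 1 / 34.1056 ≈ 0.029321

0.1712, 0.0293


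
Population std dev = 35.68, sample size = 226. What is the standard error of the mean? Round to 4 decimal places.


SE = sigma / sqrt(n)
sqrt(226) ≈ 15.033296
SE = 35.68 / 15.033296 ≈ 2.373398

2.3734


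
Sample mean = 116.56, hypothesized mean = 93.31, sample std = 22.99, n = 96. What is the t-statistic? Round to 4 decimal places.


t = (xbar - mu0) / (s/sqrt(n))
xbar - mu0 = 116.56 - 93.31 = 23.25
sqrt(96) ≈ 9.79795897
s/sqrt(n) = 22.99 / 9.79795897 ≈ 2.34640705
t = 23.25 / 2.34640705 ≈ 9.908767

9.9088


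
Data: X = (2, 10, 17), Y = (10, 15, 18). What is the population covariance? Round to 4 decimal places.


Cov = (1/n)*sum((xi-xbar)(yi-ybar))
n = 3, xbar = 29/3 ≈ 9.666667, ybar = 43/3 ≈ 14.333333
sum((xi-xbar)(yi-ybar)) = 181/3 ≈ 60.333333
Cov = 60.333333 / 3 = 181/9 ≈ 20.111111

20.1111


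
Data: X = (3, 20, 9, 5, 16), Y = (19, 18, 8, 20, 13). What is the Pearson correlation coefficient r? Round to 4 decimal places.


r = sum((xi-xbar)(yi-ybar)) / sqrt(sum((xi-xbar)^2) * sum((yi-ybar)^2))
n = 5, xbar = 53/5 = 10.6, ybar = 78/5 = 15.6
Sxy = sum((xi-xbar)(yi-ybar)) = -29.8
Sxx = sum((xi-xbar)^2) = 209.2
Syy = sum((yi-ybar)^2) = 101.2
sqrt(Sxx*Syy) ≈ 145.502715
r = Sxy / sqrt(Sxx*Syy) = -29.8 / 145.502715 ≈ -0.204807

-0.2048


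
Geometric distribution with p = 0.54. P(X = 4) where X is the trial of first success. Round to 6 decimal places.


P = (1-p)^(k-1) * p
(1-p)^(k-1) = 0.46^3 = 0.097336
P = 0.097336 * 0.54 = 0.05256144

0.052561


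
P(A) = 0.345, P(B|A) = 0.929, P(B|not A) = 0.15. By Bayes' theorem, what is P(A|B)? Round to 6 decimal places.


P(A|B) = P(B|A)*P(A) / P(B), P(B) = P(B|A)*P(A) + P(B|not A)*P(not A)
P(B|A)*P(A) = 0.929 * 0.345 = 0.320505
P(B|not A)*P(not A) = 0.15 * 0.655 = 0.09825
P(B) = 0.320505 + 0.09825 = 0.418755
P(A|B) = 0.320505 / 0.418755 ≈ 0.76537594

0.765376


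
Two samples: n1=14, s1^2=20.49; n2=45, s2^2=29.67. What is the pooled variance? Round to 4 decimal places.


sp^2 = ((n1-1)*s1^2 + (n2-1)*s2^2)/(n1+n2-2)
(n1-1)*s1^2 = 13 * 20.49 = 266.37
(n2-1)*s2^2 = 44 * 29.67 = 1305.48
numerator = 266.37 + 1305.48 = 1571.85
n1+n2-2 = 57
sp^2 = 1571.85 / 57 = 10479/380 ≈ 27.576316

27.5763


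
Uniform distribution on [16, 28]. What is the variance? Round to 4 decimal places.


Var = (b-a)^2 / 12
(b-a)^2 = (28 - 16)^2 = 144
Var = 144/12 = 12

12.0000


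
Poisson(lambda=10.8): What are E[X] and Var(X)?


E[X] = Var(X) = lambda = 10.8

10.8, 10.8


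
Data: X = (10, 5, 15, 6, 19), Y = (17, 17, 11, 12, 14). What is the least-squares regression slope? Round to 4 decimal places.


b = sum((xi-xbar)(yi-ybar)) / sum((xi-xbar)^2)
n = 5, xbar = 55/5 = 11, ybar = 71/5 = 14.2
Sxy = sum((xi-xbar)(yi-ybar)) = -23
Sxx = sum((xi-xbar)^2) = 142
b = Sxy / Sxx = -23/142 ≈ -0.161972

-0.1620


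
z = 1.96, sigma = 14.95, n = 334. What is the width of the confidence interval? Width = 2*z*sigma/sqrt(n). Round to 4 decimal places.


width = 2*z*sigma/sqrt(n)
2*z*sigma = 2 * 1.96 * 14.95 = 58.604
sqrt(334) ≈ 18.275667
width = 58.604 / 18.275667 ≈ 3.206668

3.2067


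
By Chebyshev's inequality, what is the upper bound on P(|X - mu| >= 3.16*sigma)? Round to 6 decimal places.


P <= 1/k^2
k^2 = 3.16^2 = 9.9856
1/k^2 = 1 / 9.9856 = 625/6241 ≈ 0.10014421

0.100144


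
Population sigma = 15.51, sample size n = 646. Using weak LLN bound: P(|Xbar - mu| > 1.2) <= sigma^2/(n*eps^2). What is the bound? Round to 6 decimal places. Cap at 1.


bound = min(1, sigma^2/(n*eps^2))
sigma^2 = 15.51^2 = 240.5601
n*eps^2 = 646 * 1.2^2 = 646 * 1.44 = 930.24
sigma^2/(n*eps^2) = 240.5601 / 930.24 ≈ 0.25860004

0.258600


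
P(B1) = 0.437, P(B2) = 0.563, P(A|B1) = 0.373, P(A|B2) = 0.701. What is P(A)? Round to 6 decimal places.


P(A) = P(A|B1)*P(B1) + P(A|B2)*P(B2)
P(A|B1)*P(B1) = 0.373 * 0.437 = 0.163001
P(A|B2)*P(B2) = 0.701 * 0.563 = 0.394663
P(A) = 0.163001 + 0.394663 = 0.557664

0.557664


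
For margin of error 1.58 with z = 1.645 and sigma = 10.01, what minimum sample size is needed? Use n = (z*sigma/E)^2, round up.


z*sigma/E = 1.645 * 10.01 / 1.58 ≈ 10.421804
(z*sigma/E)^2 ≈ 108.613994
round up: n = 109

109


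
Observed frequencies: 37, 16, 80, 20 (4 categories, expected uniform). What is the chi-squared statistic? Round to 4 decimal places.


chi2 = sum((O-E)^2/E), E = total/4
total = 153, E = 153/4 = 38.25
(37 - 38.25)^2 / 38.25 = 1.5625 / 38.25 = 25/612 ≈ 0.040850
(16 - 38.25)^2 / 38.25 = 495.0625 / 38.25 = 7921/612 ≈ 12.942810
(80 - 38.25)^2 / 38.25 = 1743.0625 / 38.25 = 27889/612 ≈ 45.570261
(20 - 38.25)^2 / 38.25 = 333.0625 / 38.25 = 5329/612 ≈ 8.707516
chi2 = 10291/153 ≈ 67.261438

67.2614


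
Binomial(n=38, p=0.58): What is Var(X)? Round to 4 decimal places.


Var = n*p*(1-p) = 38 * 0.58 * 0.42 = 9.2568

9.2568


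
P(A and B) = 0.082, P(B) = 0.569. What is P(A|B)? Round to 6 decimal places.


P(A|B) = P(A and B) / P(B) = 0.082 / 0.569 = 82/569 ≈ 0.14411248

0.144112


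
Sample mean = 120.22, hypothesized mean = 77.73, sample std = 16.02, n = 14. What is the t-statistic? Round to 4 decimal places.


t = (xbar - mu0) / (s/sqrt(n))
xbar - mu0 = 120.22 - 77.73 = 42.49
sqrt(14) ≈ 3.74165739
s/sqrt(n) = 16.02 / 3.74165739 ≈ 4.28152510
t = 42.49 / 4.28152510 ≈ 9.924034

9.9240


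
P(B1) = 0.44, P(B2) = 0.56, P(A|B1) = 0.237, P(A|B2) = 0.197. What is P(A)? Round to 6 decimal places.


P(A) = P(A|B1)*P(B1) + P(A|B2)*P(B2)
P(A|B1)*P(B1) = 0.237 * 0.44 = 0.10428
P(A|B2)*P(B2) = 0.197 * 0.56 = 0.11032
P(A) = 0.10428 + 0.11032 = 0.2146

0.214600


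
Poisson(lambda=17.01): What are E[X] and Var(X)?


E[X] = Var(X) = lambda = 17.01

17.01, 17.01


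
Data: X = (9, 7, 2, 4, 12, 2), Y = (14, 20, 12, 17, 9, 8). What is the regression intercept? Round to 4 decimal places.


a = ybar - b*xbar, where b = sum((xi-xbar)(yi-ybar)) / sum((xi-xbar)^2)
n = 6, xbar = 36/6 = 6, ybar = 80/6 = 40/3 ≈ 13.333333
Sxy = sum((xi-xbar)(yi-ybar)) = 2
Sxx = sum((xi-xbar)^2) = 82
b = Sxy / Sxx = 1/41 ≈ 0.024390
a = 13.333333 - 0.024390 * 6 = 1622/123 ≈ 13.186992

13.1870


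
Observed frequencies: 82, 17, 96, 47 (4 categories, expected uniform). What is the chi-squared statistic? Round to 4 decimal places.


chi2 = sum((O-E)^2/E), E = total/4
total = 242, E = 242/4 = 60.5
(82 - 60.5)^2 / 60.5 = 462.25 / 60.5 = 1849/242 ≈ 7.640496
(17 - 60.5)^2 / 60.5 = 1892.25 / 60.5 = 7569/242 ≈ 31.276860
(96 - 60.5)^2 / 60.5 = 1260.25 / 60.5 = 5041/242 ≈ 20.830579
(47 - 60.5)^2 / 60.5 = 182.25 / 60.5 = 729/242 ≈ 3.012397
chi2 = 7594/121 ≈ 62.760331

62.7603


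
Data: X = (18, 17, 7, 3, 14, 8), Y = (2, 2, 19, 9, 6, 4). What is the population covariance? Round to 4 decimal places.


Cov = (1/n)*sum((xi-xbar)(yi-ybar))
n = 6, xbar = 67/6 ≈ 11.166667, ybar = 42/6 = 7
sum((xi-xbar)(yi-ybar)) = -123
Cov = -123 / 6 = -20.5

-20.5000


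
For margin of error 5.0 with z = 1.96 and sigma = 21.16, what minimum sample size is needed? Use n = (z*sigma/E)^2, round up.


z*sigma/E = 1.96 * 21.16 / 5.0 = 8.29472
(z*sigma/E)^2 ≈ 68.802380
round up: n = 69

69


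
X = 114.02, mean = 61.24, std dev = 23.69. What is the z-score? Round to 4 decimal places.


z = (X - mu) / sigma
X - mu = 114.02 - 61.24 = 52.78
z = 52.78 / 23.69 = 5278/2369 ≈ 2.227944

2.2279


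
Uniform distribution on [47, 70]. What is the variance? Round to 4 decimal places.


Var = (b-a)^2 / 12
(b-a)^2 = (70 - 47)^2 = 529
Var = 529/12 ≈ 44.083333

44.0833


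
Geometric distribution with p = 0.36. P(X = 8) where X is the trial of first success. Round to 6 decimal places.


P = (1-p)^(k-1) * p
(1-p)^(k-1) = 0.64^7 ≈ 0.04398047
P = 0.04398047 * 0.36 ≈ 0.01583297

0.015833


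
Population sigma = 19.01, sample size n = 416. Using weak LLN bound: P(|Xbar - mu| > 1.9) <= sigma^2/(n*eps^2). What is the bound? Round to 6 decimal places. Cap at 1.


bound = min(1, sigma^2/(n*eps^2))
sigma^2 = 19.01^2 = 361.3801
n*eps^2 = 416 * 1.9^2 = 416 * 3.61 = 1501.76
sigma^2/(n*eps^2) = 361.3801 / 1501.76 ≈ 0.24063772

0.240638


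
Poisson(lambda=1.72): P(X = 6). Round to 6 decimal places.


P = e^(-lam) * lam^k / k!
e^(-1.72) ≈ 0.1790661
lam^k = 1.72^6 ≈ 25.892303
k! = 6! = 720
P = 0.1790661 * 25.892303 / 720 ≈ 0.006439

0.006439


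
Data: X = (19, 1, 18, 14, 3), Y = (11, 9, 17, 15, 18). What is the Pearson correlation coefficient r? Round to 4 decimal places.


r = sum((xi-xbar)(yi-ybar)) / sqrt(sum((xi-xbar)^2) * sum((yi-ybar)^2))
n = 5, xbar = 55/5 = 11, ybar = 70/5 = 14
Sxy = sum((xi-xbar)(yi-ybar)) = 18
Sxx = sum((xi-xbar)^2) = 286
Syy = sum((yi-ybar)^2) = 60
sqrt(Sxx*Syy) ≈ 130.996183
r = Sxy / sqrt(Sxx*Syy) = 18 / 130.996183 ≈ 0.137409

0.1374


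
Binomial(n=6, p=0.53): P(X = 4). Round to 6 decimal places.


P = C(n,k) * p^k * (1-p)^(n-k)
C(6,4) = 15
p^k = 0.53^4 = 0.07890481
(1-p)^(n-k) = 0.47^2 = 0.2209
P = 15 * 0.07890481 * 0.2209 ≈ 0.261451

0.261451


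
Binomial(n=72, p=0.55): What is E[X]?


E[X] = n*p = 72 * 0.55 = 39.6

39.6


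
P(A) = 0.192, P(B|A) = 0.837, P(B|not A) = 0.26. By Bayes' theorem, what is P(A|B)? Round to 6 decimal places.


P(A|B) = P(B|A)*P(A) / P(B), P(B) = P(B|A)*P(A) + P(B|not A)*P(not A)
P(B|A)*P(A) = 0.837 * 0.192 = 0.160704
P(B|not A)*P(not A) = 0.26 * 0.808 = 0.21008
P(B) = 0.160704 + 0.21008 = 0.370784
P(A|B) = 0.160704 / 0.370784 ≈ 0.43341676

0.433417


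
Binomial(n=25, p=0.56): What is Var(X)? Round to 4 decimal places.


Var = n*p*(1-p) = 25 * 0.56 * 0.44 = 6.16

6.1600


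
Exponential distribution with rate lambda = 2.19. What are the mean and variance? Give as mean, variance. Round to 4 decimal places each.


mean = 1/lam, var = 1/lam^2
mean = 1 / 2.19 = 100/219 ≈ 0.456621
lam^2 = 2.19^2 = 4.7961
var = 1 / 4.7961 ≈ 0.208503

0.4566, 0.2085


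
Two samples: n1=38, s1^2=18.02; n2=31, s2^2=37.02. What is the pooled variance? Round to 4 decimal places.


sp^2 = ((n1-1)*s1^2 + (n2-1)*s2^2)/(n1+n2-2)
(n1-1)*s1^2 = 37 * 18.02 = 666.74
(n2-1)*s2^2 = 30 * 37.02 = 1110.6
numerator = 666.74 + 1110.6 = 1777.34
n1+n2-2 = 67
sp^2 = 1777.34 / 67 = 88867/3350 ≈ 26.527463

26.5275


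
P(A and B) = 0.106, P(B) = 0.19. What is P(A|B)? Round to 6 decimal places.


P(A|B) = P(A and B) / P(B) = 0.106 / 0.19 = 53/95 ≈ 0.55789474

0.557895


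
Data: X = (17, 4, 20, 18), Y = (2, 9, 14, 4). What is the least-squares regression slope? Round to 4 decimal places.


b = sum((xi-xbar)(yi-ybar)) / sum((xi-xbar)^2)
n = 4, xbar = 59/4 = 14.75, ybar = 29/4 = 7.25
Sxy = sum((xi-xbar)(yi-ybar)) = -5.75
Sxx = sum((xi-xbar)^2) = 158.75
b = Sxy / Sxx = -23/635 ≈ -0.036220

-0.0362


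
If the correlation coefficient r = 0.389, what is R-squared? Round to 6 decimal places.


R^2 = r^2 = (0.389)^2 = 0.151321

0.151321


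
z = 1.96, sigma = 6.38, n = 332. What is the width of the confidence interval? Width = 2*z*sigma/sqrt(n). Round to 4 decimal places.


width = 2*z*sigma/sqrt(n)
2*z*sigma = 2 * 1.96 * 6.38 = 25.0096
sqrt(332) ≈ 18.220867
width = 25.0096 / 18.220867 ≈ 1.372580

1.3726


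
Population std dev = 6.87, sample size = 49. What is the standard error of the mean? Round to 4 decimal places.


SE = sigma / sqrt(n)
sqrt(49) = 7
SE = 6.87 / 7 = 687/700 ≈ 0.981429

0.9814


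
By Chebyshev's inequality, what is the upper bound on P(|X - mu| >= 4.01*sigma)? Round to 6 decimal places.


P <= 1/k^2
k^2 = 4.01^2 = 16.0801
1/k^2 = 1 / 16.0801 ≈ 0.06218867

0.062189


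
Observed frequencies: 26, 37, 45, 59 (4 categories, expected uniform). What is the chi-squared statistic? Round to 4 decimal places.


chi2 = sum((O-E)^2/E), E = total/4
total = 167, E = 167/4 = 41.75
(26 - 41.75)^2 / 41.75 = 248.0625 / 41.75 = 3969/668 ≈ 5.941617
(37 - 41.75)^2 / 41.75 = 22.5625 / 41.75 = 361/668 ≈ 0.540419
(45 - 41.75)^2 / 41.75 = 10.5625 / 41.75 = 169/668 ≈ 0.252994
(59 - 41.75)^2 / 41.75 = 297.5625 / 41.75 = 4761/668 ≈ 7.127246
chi2 = 2315/167 ≈ 13.862275

13.8623


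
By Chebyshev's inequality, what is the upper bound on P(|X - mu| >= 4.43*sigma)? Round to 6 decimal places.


P <= 1/k^2
k^2 = 4.43^2 = 19.6249
1/k^2 = 1 / 19.6249 ≈ 0.05095567

0.050956


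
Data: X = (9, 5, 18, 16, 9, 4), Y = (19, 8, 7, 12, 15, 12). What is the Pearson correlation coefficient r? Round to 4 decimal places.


r = sum((xi-xbar)(yi-ybar)) / sqrt(sum((xi-xbar)^2) * sum((yi-ybar)^2))
n = 6, xbar = 61/6 ≈ 10.166667, ybar = 73/6 ≈ 12.166667
Sxy = sum((xi-xbar)(yi-ybar)) = -181/6 ≈ -30.166667
Sxx = sum((xi-xbar)^2) = 977/6 ≈ 162.833333
Syy = sum((yi-ybar)^2) = 593/6 ≈ 98.833333
sqrt(Sxx*Syy) ≈ 126.859612
r = Sxy / sqrt(Sxx*Syy) = -30.166667 / 126.859612 ≈ -0.237796

-0.2378


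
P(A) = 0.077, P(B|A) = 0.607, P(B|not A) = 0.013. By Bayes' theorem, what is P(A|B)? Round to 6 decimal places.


P(A|B) = P(B|A)*P(A) / P(B), P(B) = P(B|A)*P(A) + P(B|not A)*P(not A)
P(B|A)*P(A) = 0.607 * 0.077 = 0.046739
P(B|not A)*P(not A) = 0.013 * 0.923 = 0.011999
P(B) = 0.046739 + 0.011999 = 0.058738
P(A|B) = 0.046739 / 0.058738 ≈ 0.79571998

0.795720


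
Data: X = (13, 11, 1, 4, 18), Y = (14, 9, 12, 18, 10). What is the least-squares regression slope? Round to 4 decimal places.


b = sum((xi-xbar)(yi-ybar)) / sum((xi-xbar)^2)
n = 5, xbar = 47/5 = 9.4, ybar = 63/5 = 12.6
Sxy = sum((xi-xbar)(yi-ybar)) = -47.2
Sxx = sum((xi-xbar)^2) = 189.2
b = Sxy / Sxx = -118/473 ≈ -0.249471

-0.2495


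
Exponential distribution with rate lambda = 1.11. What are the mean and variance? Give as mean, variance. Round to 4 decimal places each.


mean = 1/lam, var = 1/lam^2
mean = 1 / 1.11 = 100/111 ≈ 0.900901
lam^2 = 1.11^2 = 1.2321
var = 1 / 1.2321 ≈ 0.811622

0.9009, 0.8116


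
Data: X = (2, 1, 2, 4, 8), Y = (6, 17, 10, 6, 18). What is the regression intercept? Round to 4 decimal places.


a = ybar - b*xbar, where b = sum((xi-xbar)(yi-ybar)) / sum((xi-xbar)^2)
n = 5, xbar = 17/5 = 3.4, ybar = 57/5 = 11.4
Sxy = sum((xi-xbar)(yi-ybar)) = 23.2
Sxx = sum((xi-xbar)^2) = 31.2
b = Sxy / Sxx = 29/39 ≈ 0.743590
a = 11.4 - 0.743590 * 3.4 = 346/39 ≈ 8.871795

8.8718


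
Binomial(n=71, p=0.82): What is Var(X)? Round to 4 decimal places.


Var = n*p*(1-p) = 71 * 0.82 * 0.18 = 10.4796

10.4796


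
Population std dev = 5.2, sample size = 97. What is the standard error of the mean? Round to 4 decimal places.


SE = sigma / sqrt(n)
sqrt(97) ≈ 9.848858
SE = 5.2 / 9.848858 ≈ 0.527980

0.5280


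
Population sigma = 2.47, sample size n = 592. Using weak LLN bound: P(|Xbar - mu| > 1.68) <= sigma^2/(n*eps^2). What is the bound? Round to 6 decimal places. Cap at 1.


bound = min(1, sigma^2/(n*eps^2))
sigma^2 = 2.47^2 = 6.1009
n*eps^2 = 592 * 1.68^2 = 592 * 2.8224 = 1670.8608
sigma^2/(n*eps^2) = 6.1009 / 1670.8608 ≈ 0.00365135

0.003651


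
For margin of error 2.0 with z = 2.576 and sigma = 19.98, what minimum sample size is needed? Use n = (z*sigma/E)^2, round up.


z*sigma/E = 2.576 * 19.98 / 2.0 = 25.73424
(z*sigma/E)^2 ≈ 662.251108
round up: n = 663

663


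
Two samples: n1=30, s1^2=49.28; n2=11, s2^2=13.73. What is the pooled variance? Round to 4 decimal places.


sp^2 = ((n1-1)*s1^2 + (n2-1)*s2^2)/(n1+n2-2)
(n1-1)*s1^2 = 29 * 49.28 = 1429.12
(n2-1)*s2^2 = 10 * 13.73 = 137.3
numerator = 1429.12 + 137.3 = 1566.42
n1+n2-2 = 39
sp^2 = 1566.42 / 39 = 26107/650 ≈ 40.164615

40.1646


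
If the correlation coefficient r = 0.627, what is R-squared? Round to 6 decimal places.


R^2 = r^2 = (0.627)^2 = 0.393129

0.393129


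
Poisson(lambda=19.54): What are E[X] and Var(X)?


E[X] = Var(X) = lambda = 19.54

19.54, 19.54


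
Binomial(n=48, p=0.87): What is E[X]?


E[X] = n*p = 48 * 0.87 = 41.76

41.76


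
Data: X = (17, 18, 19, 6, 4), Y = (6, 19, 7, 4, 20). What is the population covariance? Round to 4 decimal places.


Cov = (1/n)*sum((xi-xbar)(yi-ybar))
n = 5, xbar = 64/5 = 12.8, ybar = 56/5 = 11.2
sum((xi-xbar)(yi-ybar)) = -35.8
Cov = -35.8 / 5 = -7.16

-7.1600


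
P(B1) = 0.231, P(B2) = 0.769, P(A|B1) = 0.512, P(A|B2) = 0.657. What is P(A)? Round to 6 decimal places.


P(A) = P(A|B1)*P(B1) + P(A|B2)*P(B2)
P(A|B1)*P(B1) = 0.512 * 0.231 = 0.118272
P(A|B2)*P(B2) = 0.657 * 0.769 = 0.505233
P(A) = 0.118272 + 0.505233 = 0.623505

0.623505


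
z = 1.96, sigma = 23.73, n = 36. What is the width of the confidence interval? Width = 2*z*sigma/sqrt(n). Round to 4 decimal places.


width = 2*z*sigma/sqrt(n)
2*z*sigma = 2 * 1.96 * 23.73 = 93.0216
sqrt(36) = 6
width = 93.0216 / 6 = 15.5036

15.5036


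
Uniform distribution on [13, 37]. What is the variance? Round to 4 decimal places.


Var = (b-a)^2 / 12
(b-a)^2 = (37 - 13)^2 = 576
Var = 576/12 = 48

48.0000


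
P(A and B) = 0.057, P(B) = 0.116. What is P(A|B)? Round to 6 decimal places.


P(A|B) = P(A and B) / P(B) = 0.057 / 0.116 = 57/116 ≈ 0.49137931

0.491379


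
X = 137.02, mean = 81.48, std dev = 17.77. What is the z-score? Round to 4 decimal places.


z = (X - mu) / sigma
X - mu = 137.02 - 81.48 = 55.54
z = 55.54 / 17.77 = 5554/1777 ≈ 3.125492

3.1255


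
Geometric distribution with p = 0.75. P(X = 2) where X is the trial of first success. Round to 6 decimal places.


P = (1-p)^(k-1) * p
(1-p)^(k-1) = 0.25^1 = 0.25
P = 0.25 * 0.75 = 0.1875

0.187500


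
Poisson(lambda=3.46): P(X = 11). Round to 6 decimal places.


P = e^(-lam) * lam^k / k!
e^(-3.46) ≈ 0.03142976
lam^k = 3.46^11 ≈ 850818.817741
k! = 11! = 39916800
P = 0.03142976 * 850818.817741 / 39916800 ≈ 0.000670

0.000670


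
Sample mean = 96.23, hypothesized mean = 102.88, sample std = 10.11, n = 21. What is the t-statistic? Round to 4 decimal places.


t = (xbar - mu0) / (s/sqrt(n))
xbar - mu0 = 96.23 - 102.88 = -6.65
sqrt(21) ≈ 4.58257569
s/sqrt(n) = 10.11 / 4.58257569 ≈ 2.20618287
t = -6.65 / 2.20618287 ≈ -3.014256

-3.0143


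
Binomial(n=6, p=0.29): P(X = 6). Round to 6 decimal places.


P = C(n,k) * p^k * (1-p)^(n-k)
C(6,6) = 1
p^k = 0.29^6 ≈ 0.0005948233
(1-p)^(n-k) = 0.71^0 = 1
P = 1 * 0.0005948233 * 1 ≈ 0.000595

0.000595


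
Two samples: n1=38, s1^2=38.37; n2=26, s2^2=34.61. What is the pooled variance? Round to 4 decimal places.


sp^2 = ((n1-1)*s1^2 + (n2-1)*s2^2)/(n1+n2-2)
(n1-1)*s1^2 = 37 * 38.37 = 1419.69
(n2-1)*s2^2 = 25 * 34.61 = 865.25
numerator = 1419.69 + 865.25 = 2284.94
n1+n2-2 = 62
sp^2 = 2284.94 / 62 = 114247/3100 ≈ 36.853871

36.8539


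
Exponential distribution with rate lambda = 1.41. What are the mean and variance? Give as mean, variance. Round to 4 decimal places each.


mean = 1/lam, var = 1/lam^2
mean = 1 / 1.41 = 100/141 ≈ 0.709220
lam^2 = 1.41^2 = 1.9881
var = 1 / 1.9881 ≈ 0.502993

0.7092, 0.5030


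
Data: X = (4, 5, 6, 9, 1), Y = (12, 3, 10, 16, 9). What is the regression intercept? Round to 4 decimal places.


a = ybar - b*xbar, where b = sum((xi-xbar)(yi-ybar)) / sum((xi-xbar)^2)
n = 5, xbar = 25/5 = 5, ybar = 50/5 = 10
Sxy = sum((xi-xbar)(yi-ybar)) = 26
Sxx = sum((xi-xbar)^2) = 34
b = Sxy / Sxx = 13/17 ≈ 0.764706
a = 10 - 0.764706 * 5 = 105/17 ≈ 6.176471

6.1765


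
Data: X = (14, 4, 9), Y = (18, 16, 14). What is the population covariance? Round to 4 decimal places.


Cov = (1/n)*sum((xi-xbar)(yi-ybar))
n = 3, xbar = 27/3 = 9, ybar = 48/3 = 16
sum((xi-xbar)(yi-ybar)) = 10
Cov = 10 / 3 = 10/3 ≈ 3.333333

3.3333


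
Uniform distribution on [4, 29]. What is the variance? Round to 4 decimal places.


Var = (b-a)^2 / 12
(b-a)^2 = (29 - 4)^2 = 625
Var = 625/12 ≈ 52.083333

52.0833


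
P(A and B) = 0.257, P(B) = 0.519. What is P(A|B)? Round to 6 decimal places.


P(A|B) = P(A and B) / P(B) = 0.257 / 0.519 = 257/519 ≈ 0.49518304

0.495183


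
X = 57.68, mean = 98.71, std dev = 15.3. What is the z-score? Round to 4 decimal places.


z = (X - mu) / sigma
X - mu = 57.68 - 98.71 = -41.03
z = -41.03 / 15.3 = -4103/1530 ≈ -2.681699

-2.6817


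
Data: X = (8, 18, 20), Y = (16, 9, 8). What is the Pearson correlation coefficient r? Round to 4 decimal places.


r = sum((xi-xbar)(yi-ybar)) / sqrt(sum((xi-xbar)^2) * sum((yi-ybar)^2))
n = 3, xbar = 46/3 ≈ 15.333333, ybar = 33/3 = 11
Sxy = sum((xi-xbar)(yi-ybar)) = -56
Sxx = sum((xi-xbar)^2) = 248/3 ≈ 82.666667
Syy = sum((yi-ybar)^2) = 38
sqrt(Sxx*Syy) ≈ 56.047599
r = Sxy / sqrt(Sxx*Syy) = -56 / 56.047599 ≈ -0.999151

-0.9992


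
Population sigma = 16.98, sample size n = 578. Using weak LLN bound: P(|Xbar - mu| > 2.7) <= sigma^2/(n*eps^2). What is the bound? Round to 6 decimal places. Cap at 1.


bound = min(1, sigma^2/(n*eps^2))
sigma^2 = 16.98^2 = 288.3204
n*eps^2 = 578 * 2.7^2 = 578 * 7.29 = 4213.62
sigma^2/(n*eps^2) = 288.3204 / 4213.62 ≈ 0.06842582

0.068426


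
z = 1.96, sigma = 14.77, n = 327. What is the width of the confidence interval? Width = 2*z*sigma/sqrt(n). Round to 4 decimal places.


width = 2*z*sigma/sqrt(n)
2*z*sigma = 2 * 1.96 * 14.77 = 57.8984
sqrt(327) ≈ 18.083141
width = 57.8984 / 18.083141 ≈ 3.201789

3.2018


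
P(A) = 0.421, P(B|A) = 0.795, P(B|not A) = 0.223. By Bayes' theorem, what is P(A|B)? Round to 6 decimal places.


P(A|B) = P(B|A)*P(A) / P(B), P(B) = P(B|A)*P(A) + P(B|not A)*P(not A)
P(B|A)*P(A) = 0.795 * 0.421 = 0.334695
P(B|not A)*P(not A) = 0.223 * 0.579 = 0.129117
P(B) = 0.334695 + 0.129117 = 0.463812
P(A|B) = 0.334695 / 0.463812 ≈ 0.72161781

0.721618


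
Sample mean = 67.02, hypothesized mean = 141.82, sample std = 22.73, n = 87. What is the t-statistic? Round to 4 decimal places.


t = (xbar - mu0) / (s/sqrt(n))
xbar - mu0 = 67.02 - 141.82 = -74.8
sqrt(87) ≈ 9.32737905
s/sqrt(n) = 22.73 / 9.32737905 ≈ 2.43691179
t = -74.8 / 2.43691179 ≈ -30.694587

-30.6946


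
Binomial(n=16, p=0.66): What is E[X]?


E[X] = n*p = 16 * 0.66 = 10.56

10.56


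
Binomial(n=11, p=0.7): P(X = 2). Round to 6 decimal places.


P = C(n,k) * p^k * (1-p)^(n-k)
C(11,2) = 55
p^k = 0.7^2 = 0.49
(1-p)^(n-k) = 0.3^9 = 0.000019683
P = 55 * 0.49 * 0.000019683 ≈ 0.000530

0.000530


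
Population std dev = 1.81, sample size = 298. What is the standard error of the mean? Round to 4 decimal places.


SE = sigma / sqrt(n)
sqrt(298) ≈ 17.262677
SE = 1.81 / 17.262677 ≈ 0.104850

0.1049


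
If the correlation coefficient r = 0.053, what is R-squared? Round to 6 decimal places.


R^2 = r^2 = (0.053)^2 = 0.002809

0.002809


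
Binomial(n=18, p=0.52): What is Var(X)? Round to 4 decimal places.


Var = n*p*(1-p) = 18 * 0.52 * 0.48 = 4.4928

4.4928


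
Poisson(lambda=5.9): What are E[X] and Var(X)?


E[X] = Var(X) = lambda = 5.9

5.9, 5.9


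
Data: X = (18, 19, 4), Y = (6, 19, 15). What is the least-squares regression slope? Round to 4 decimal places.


b = sum((xi-xbar)(yi-ybar)) / sum((xi-xbar)^2)
n = 3, xbar = 41/3 ≈ 13.666667, ybar = 40/3 ≈ 13.333333
Sxy = sum((xi-xbar)(yi-ybar)) = -53/3 ≈ -17.666667
Sxx = sum((xi-xbar)^2) = 422/3 ≈ 140.666667
b = Sxy / Sxx = -53/422 ≈ -0.125592

-0.1256


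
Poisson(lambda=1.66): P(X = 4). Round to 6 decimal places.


P = e^(-lam) * lam^k / k!
e^(-1.66) ≈ 0.1901390
lam^k = 1.66^4 ≈ 7.593331
k! = 4! = 24
P = 0.1901390 * 7.593331 / 24 ≈ 0.060158

0.060158


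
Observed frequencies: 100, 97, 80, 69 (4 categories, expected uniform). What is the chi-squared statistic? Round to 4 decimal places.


chi2 = sum((O-E)^2/E), E = total/4
total = 346, E = 346/4 = 86.5
(100 - 86.5)^2 / 86.5 = 182.25 / 86.5 = 729/346 ≈ 2.106936
(97 - 86.5)^2 / 86.5 = 110.25 / 86.5 = 441/346 ≈ 1.274566
(80 - 86.5)^2 / 86.5 = 42.25 / 86.5 = 169/346 ≈ 0.488439
(69 - 86.5)^2 / 86.5 = 306.25 / 86.5 = 1225/346 ≈ 3.540462
chi2 = 1282/173 ≈ 7.410405

7.4104


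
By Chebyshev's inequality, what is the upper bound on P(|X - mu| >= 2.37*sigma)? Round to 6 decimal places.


P <= 1/k^2
k^2 = 2.37^2 = 5.6169
1/k^2 = 1 / 5.6169 ≈ 0.17803415

0.178034


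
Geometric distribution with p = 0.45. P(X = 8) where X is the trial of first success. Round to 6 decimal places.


P = (1-p)^(k-1) * p
(1-p)^(k-1) = 0.55^7 ≈ 0.01522435
P = 0.01522435 * 0.45 ≈ 0.006850959

0.006851


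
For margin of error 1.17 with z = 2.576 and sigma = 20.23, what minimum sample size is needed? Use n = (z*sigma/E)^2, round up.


z*sigma/E = 2.576 * 20.23 / 1.17 ≈ 44.540581
(z*sigma/E)^2 ≈ 1983.863373
round up: n = 1984

1984


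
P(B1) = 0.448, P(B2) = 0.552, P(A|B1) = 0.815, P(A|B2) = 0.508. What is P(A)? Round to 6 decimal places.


P(A) = P(A|B1)*P(B1) + P(A|B2)*P(B2)
P(A|B1)*P(B1) = 0.815 * 0.448 = 0.36512
P(A|B2)*P(B2) = 0.508 * 0.552 = 0.280416
P(A) = 0.36512 + 0.280416 = 0.645536

0.645536


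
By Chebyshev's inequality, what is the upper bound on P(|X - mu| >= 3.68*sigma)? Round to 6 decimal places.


P <= 1/k^2
k^2 = 3.68^2 = 13.5424
1/k^2 = 1 / 13.5424 = 625/8464 ≈ 0.07384216

0.073842


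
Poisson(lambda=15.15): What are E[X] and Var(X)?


E[X] = Var(X) = lambda = 15.15

15.15, 15.15


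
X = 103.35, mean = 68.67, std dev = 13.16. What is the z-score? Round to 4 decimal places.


z = (X - mu) / sigma
X - mu = 103.35 - 68.67 = 34.68
z = 34.68 / 13.16 = 867/329 ≈ 2.635258

2.6353


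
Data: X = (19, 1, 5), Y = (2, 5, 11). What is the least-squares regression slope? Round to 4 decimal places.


b = sum((xi-xbar)(yi-ybar)) / sum((xi-xbar)^2)
n = 3, xbar = 25/3 ≈ 8.333333, ybar = 18/3 = 6
Sxy = sum((xi-xbar)(yi-ybar)) = -52
Sxx = sum((xi-xbar)^2) = 536/3 ≈ 178.666667
b = Sxy / Sxx = -39/134 ≈ -0.291045

-0.2910


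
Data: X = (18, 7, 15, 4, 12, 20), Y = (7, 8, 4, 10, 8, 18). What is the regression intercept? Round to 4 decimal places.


a = ybar - b*xbar, where b = sum((xi-xbar)(yi-ybar)) / sum((xi-xbar)^2)
n = 6, xbar = 76/6 = 38/3 ≈ 12.666667, ybar = 55/6 ≈ 9.166667
Sxy = sum((xi-xbar)(yi-ybar)) = 124/3 ≈ 41.333333
Sxx = sum((xi-xbar)^2) = 586/3 ≈ 195.333333
b = Sxy / Sxx = 62/293 ≈ 0.211604
a = 9.166667 - 0.211604 * 12.666667 = 3801/586 ≈ 6.486348

6.4863


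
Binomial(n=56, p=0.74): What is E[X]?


E[X] = n*p = 56 * 0.74 = 41.44

41.44


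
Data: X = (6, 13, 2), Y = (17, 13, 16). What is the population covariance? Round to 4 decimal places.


Cov = (1/n)*sum((xi-xbar)(yi-ybar))
n = 3, xbar = 21/3 = 7, ybar = 46/3 ≈ 15.333333
sum((xi-xbar)(yi-ybar)) = -19
Cov = -19 / 3 = -19/3 ≈ -6.333333

-6.3333


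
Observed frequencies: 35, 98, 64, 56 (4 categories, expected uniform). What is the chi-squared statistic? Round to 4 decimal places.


chi2 = sum((O-E)^2/E), E = total/4
total = 253, E = 253/4 = 63.25
(35 - 63.25)^2 / 63.25 = 798.0625 / 63.25 = 12769/1012 ≈ 12.617589
(98 - 63.25)^2 / 63.25 = 1207.5625 / 63.25 = 19321/1012 ≈ 19.091897
(64 - 63.25)^2 / 63.25 = 0.5625 / 63.25 = 9/1012 ≈ 0.008893
(56 - 63.25)^2 / 63.25 = 52.5625 / 63.25 = 841/1012 ≈ 0.831028
chi2 = 8235/253 ≈ 32.549407

32.5494


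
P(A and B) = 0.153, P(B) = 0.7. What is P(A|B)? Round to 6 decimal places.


P(A|B) = P(A and B) / P(B) = 0.153 / 0.7 = 153/700 ≈ 0.21857143

0.218571


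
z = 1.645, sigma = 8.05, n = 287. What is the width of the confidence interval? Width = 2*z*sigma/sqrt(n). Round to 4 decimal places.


width = 2*z*sigma/sqrt(n)
2*z*sigma = 2 * 1.645 * 8.05 = 26.4845
sqrt(287) ≈ 16.941074
width = 26.4845 / 16.941074 ≈ 1.563331

1.5633


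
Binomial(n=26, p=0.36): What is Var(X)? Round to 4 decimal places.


Var = n*p*(1-p) = 26 * 0.36 * 0.64 = 5.9904

5.9904


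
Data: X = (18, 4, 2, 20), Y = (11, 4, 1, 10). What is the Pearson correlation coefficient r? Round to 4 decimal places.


r = sum((xi-xbar)(yi-ybar)) / sqrt(sum((xi-xbar)^2) * sum((yi-ybar)^2))
n = 4, xbar = 44/4 = 11, ybar = 26/4 = 6.5
Sxy = sum((xi-xbar)(yi-ybar)) = 130
Sxx = sum((xi-xbar)^2) = 260
Syy = sum((yi-ybar)^2) = 69
sqrt(Sxx*Syy) ≈ 133.940285
r = Sxy / sqrt(Sxx*Syy) = 130 / 133.940285 ≈ 0.970582

0.9706


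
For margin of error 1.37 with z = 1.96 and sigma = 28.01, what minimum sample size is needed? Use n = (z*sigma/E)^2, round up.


z*sigma/E = 1.96 * 28.01 / 1.37 = 137249/3425 ≈ 40.072701
(z*sigma/E)^2 ≈ 1605.821344
round up: n = 1606

1606


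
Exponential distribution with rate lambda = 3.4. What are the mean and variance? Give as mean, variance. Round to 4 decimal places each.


mean = 1/lam, var = 1/lam^2
mean = 1 / 3.4 = 5/17 ≈ 0.294118
lam^2 = 3.4^2 = 11.56
var = 1 / 11.56 = 25/289 ≈ 0.086505

0.2941, 0.0865
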